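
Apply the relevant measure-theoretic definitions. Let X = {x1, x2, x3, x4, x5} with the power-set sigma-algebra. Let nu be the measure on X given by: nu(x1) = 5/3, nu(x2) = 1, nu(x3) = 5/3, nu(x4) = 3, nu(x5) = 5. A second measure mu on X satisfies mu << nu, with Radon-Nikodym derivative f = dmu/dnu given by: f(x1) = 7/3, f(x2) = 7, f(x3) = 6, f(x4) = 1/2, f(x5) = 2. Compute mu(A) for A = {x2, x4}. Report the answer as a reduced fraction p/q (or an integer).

By the defining property of the Radon-Nikodym derivative, for every measurable set A,
  mu(A) = integral_A f dnu.
Since nu is a discrete measure concentrated on the atoms of X, the integral over A reduces to the sum
  mu(A) = sum_{x in A} f(x) * nu({x}).
Computing each term:
  x2: f(x2) * nu(x2) = 7 * 1 = 7.
  x4: f(x4) * nu(x4) = 1/2 * 3 = 3/2.
Summing: mu(A) = 7 + 3/2 = 17/2.

17/2


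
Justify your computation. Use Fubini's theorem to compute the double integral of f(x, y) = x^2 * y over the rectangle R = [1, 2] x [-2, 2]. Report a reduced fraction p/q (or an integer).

f(x, y) is a tensor product of a function of x and a function of y, and both factors are bounded continuous (hence Lebesgue integrable) on the rectangle, so Fubini's theorem applies:
  integral_R f d(m x m) = (integral_a1^b1 x^2 dx) * (integral_a2^b2 y dy).
Inner integral in x: integral_{1}^{2} x^2 dx = (2^3 - 1^3)/3
  = 7/3.
Inner integral in y: integral_{-2}^{2} y dy = (2^2 - (-2)^2)/2
  = 0.
Product: (7/3) * (0) = 0.

0


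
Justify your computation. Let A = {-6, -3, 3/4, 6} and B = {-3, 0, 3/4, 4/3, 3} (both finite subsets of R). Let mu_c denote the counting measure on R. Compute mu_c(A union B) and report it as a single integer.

Counting measure on a finite set equals cardinality. By inclusion-exclusion, |A union B| = |A| + |B| - |A cap B|.
|A| = 4, |B| = 5, |A cap B| = 2.
So mu_c(A union B) = 4 + 5 - 2 = 7.

7


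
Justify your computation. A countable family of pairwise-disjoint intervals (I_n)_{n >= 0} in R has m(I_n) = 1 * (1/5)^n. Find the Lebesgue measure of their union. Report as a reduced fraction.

By countable additivity of the Lebesgue measure on pairwise disjoint measurable sets,
  m(union_{n >= 0} I_n) = sum_{n >= 0} m(I_n) = sum_{n >= 0} a * r^n,
  with a = 1 and r = 1/5.
Since 0 < r = 1/5 < 1, the geometric series converges:
  sum_{n >= 0} a * r^n = a / (1 - r).
  = 1 / (1 - 1/5)
  = 1 / (4/5)
  = 5/4.

5/4


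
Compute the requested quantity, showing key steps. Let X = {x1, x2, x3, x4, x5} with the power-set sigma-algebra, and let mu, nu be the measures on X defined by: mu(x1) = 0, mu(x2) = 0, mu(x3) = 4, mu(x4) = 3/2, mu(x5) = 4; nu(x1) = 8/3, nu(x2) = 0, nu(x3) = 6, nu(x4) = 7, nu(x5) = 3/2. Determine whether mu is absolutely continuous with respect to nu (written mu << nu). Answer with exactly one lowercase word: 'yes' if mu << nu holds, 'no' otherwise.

mu << nu means: every nu-null measurable set is also mu-null; equivalently, for every atom x, if nu({x}) = 0 then mu({x}) = 0.
Checking each atom:
  x1: nu = 8/3 > 0 -> no constraint.
  x2: nu = 0, mu = 0 -> consistent with mu << nu.
  x3: nu = 6 > 0 -> no constraint.
  x4: nu = 7 > 0 -> no constraint.
  x5: nu = 3/2 > 0 -> no constraint.
No atom violates the condition. Therefore mu << nu.

yes


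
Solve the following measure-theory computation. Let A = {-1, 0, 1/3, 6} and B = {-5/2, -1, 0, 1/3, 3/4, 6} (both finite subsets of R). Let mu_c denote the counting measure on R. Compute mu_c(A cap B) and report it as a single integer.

Counting measure on a finite set equals cardinality. mu_c(A cap B) = |A cap B| (elements appearing in both).
Enumerating the elements of A that also lie in B gives 4 element(s).
So mu_c(A cap B) = 4.

4


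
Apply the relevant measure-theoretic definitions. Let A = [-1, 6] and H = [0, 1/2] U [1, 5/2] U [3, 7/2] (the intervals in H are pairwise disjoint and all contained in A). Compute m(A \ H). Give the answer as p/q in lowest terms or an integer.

The ambient interval has length m(A) = 6 - (-1) = 7.
Since the holes are disjoint and sit inside A, by finite additivity
  m(H) = sum_i (b_i - a_i), and m(A \ H) = m(A) - m(H).
Computing the hole measures:
  m(H_1) = 1/2 - 0 = 1/2.
  m(H_2) = 5/2 - 1 = 3/2.
  m(H_3) = 7/2 - 3 = 1/2.
Summed: m(H) = 1/2 + 3/2 + 1/2 = 5/2.
So m(A \ H) = 7 - 5/2 = 9/2.

9/2


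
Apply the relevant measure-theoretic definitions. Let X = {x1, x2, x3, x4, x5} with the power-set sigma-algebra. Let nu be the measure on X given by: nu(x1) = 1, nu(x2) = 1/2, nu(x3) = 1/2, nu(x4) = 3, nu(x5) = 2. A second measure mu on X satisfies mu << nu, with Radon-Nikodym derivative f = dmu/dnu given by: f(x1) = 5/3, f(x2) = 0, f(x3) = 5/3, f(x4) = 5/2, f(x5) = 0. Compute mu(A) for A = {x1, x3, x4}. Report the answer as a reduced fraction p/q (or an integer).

By the defining property of the Radon-Nikodym derivative, for every measurable set A,
  mu(A) = integral_A f dnu.
Since nu is a discrete measure concentrated on the atoms of X, the integral over A reduces to the sum
  mu(A) = sum_{x in A} f(x) * nu({x}).
Computing each term:
  x1: f(x1) * nu(x1) = 5/3 * 1 = 5/3.
  x3: f(x3) * nu(x3) = 5/3 * 1/2 = 5/6.
  x4: f(x4) * nu(x4) = 5/2 * 3 = 15/2.
Summing: mu(A) = 5/3 + 5/6 + 15/2 = 10.

10


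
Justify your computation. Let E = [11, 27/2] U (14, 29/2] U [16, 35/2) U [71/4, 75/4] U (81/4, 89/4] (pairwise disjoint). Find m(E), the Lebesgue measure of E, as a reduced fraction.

For pairwise disjoint intervals, m(union_i I_i) = sum_i m(I_i),
and m is invariant under swapping open/closed endpoints (single points have measure 0).
So m(E) = sum_i (b_i - a_i).
  I_1 has length 27/2 - 11 = 5/2.
  I_2 has length 29/2 - 14 = 1/2.
  I_3 has length 35/2 - 16 = 3/2.
  I_4 has length 75/4 - 71/4 = 1.
  I_5 has length 89/4 - 81/4 = 2.
Summing:
  m(E) = 5/2 + 1/2 + 3/2 + 1 + 2 = 15/2.

15/2


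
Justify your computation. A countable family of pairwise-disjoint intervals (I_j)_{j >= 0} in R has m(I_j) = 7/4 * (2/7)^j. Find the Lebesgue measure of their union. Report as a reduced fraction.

By countable additivity of the Lebesgue measure on pairwise disjoint measurable sets,
  m(union_{j >= 0} I_j) = sum_{j >= 0} m(I_j) = sum_{j >= 0} a * r^j,
  with a = 7/4 and r = 2/7.
Since 0 < r = 2/7 < 1, the geometric series converges:
  sum_{j >= 0} a * r^j = a / (1 - r).
  = 7/4 / (1 - 2/7)
  = 7/4 / (5/7)
  = 49/20.

49/20


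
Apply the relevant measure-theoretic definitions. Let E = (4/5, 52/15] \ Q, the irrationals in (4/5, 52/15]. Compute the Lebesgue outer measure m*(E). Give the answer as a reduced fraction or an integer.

The interval I = (4/5, 52/15] has m(I) = 52/15 - 4/5 = 8/3 (endpoints are measure-zero, so open/closed/half-open agree). Write I = (I cap Q) u (I \ Q). The rationals in I are countable, so m*(I cap Q) = 0 (cover each rational by intervals whose total length is arbitrarily small). By countable subadditivity m*(I) <= m*(I cap Q) + m*(I \ Q), hence m*(I \ Q) >= m(I) = 8/3. The reverse inequality m*(I \ Q) <= m*(I) = 8/3 is trivial since (I \ Q) is a subset of I. Therefore m*(I \ Q) = 8/3.

8/3


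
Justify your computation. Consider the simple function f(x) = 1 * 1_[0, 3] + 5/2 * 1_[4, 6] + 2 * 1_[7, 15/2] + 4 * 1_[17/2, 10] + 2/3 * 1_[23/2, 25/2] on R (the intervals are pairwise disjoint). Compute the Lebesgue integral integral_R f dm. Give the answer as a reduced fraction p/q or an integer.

For a simple function f = sum_i c_i * 1_{A_i} with disjoint A_i,
  integral f dm = sum_i c_i * m(A_i).
Lengths of the A_i:
  m(A_1) = 3 - 0 = 3.
  m(A_2) = 6 - 4 = 2.
  m(A_3) = 15/2 - 7 = 1/2.
  m(A_4) = 10 - 17/2 = 3/2.
  m(A_5) = 25/2 - 23/2 = 1.
Contributions c_i * m(A_i):
  (1) * (3) = 3.
  (5/2) * (2) = 5.
  (2) * (1/2) = 1.
  (4) * (3/2) = 6.
  (2/3) * (1) = 2/3.
Total: 3 + 5 + 1 + 6 + 2/3 = 47/3.

47/3


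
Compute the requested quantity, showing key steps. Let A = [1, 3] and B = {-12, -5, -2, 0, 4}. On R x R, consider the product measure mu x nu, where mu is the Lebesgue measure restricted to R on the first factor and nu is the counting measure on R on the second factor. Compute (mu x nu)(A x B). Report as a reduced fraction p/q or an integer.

For a measurable rectangle A x B, the product measure satisfies
  (mu x nu)(A x B) = mu(A) * nu(B).
  mu(A) = 2.
  nu(B) = 5.
  (mu x nu)(A x B) = 2 * 5 = 10.

10


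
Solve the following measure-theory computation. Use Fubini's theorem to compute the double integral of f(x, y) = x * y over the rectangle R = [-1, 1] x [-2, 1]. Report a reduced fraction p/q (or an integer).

f(x, y) is a tensor product of a function of x and a function of y, and both factors are bounded continuous (hence Lebesgue integrable) on the rectangle, so Fubini's theorem applies:
  integral_R f d(m x m) = (integral_a1^b1 x dx) * (integral_a2^b2 y dy).
Inner integral in x: integral_{-1}^{1} x dx = (1^2 - (-1)^2)/2
  = 0.
Inner integral in y: integral_{-2}^{1} y dy = (1^2 - (-2)^2)/2
  = -3/2.
Product: (0) * (-3/2) = 0.

0


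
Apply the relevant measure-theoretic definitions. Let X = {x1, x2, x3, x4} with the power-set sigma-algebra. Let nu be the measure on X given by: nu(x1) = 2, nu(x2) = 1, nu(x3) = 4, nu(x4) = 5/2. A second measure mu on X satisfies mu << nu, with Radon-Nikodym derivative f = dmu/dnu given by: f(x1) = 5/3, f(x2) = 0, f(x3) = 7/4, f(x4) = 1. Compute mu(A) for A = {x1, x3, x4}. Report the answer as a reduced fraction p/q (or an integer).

By the defining property of the Radon-Nikodym derivative, for every measurable set A,
  mu(A) = integral_A f dnu.
Since nu is a discrete measure concentrated on the atoms of X, the integral over A reduces to the sum
  mu(A) = sum_{x in A} f(x) * nu({x}).
Computing each term:
  x1: f(x1) * nu(x1) = 5/3 * 2 = 10/3.
  x3: f(x3) * nu(x3) = 7/4 * 4 = 7.
  x4: f(x4) * nu(x4) = 1 * 5/2 = 5/2.
Summing: mu(A) = 10/3 + 7 + 5/2 = 77/6.

77/6


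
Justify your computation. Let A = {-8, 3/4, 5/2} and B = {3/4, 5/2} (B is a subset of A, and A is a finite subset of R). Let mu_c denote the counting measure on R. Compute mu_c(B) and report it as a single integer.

Counting measure assigns mu_c(E) = |E| (number of elements) when E is finite.
B has 2 element(s), so mu_c(B) = 2.

2


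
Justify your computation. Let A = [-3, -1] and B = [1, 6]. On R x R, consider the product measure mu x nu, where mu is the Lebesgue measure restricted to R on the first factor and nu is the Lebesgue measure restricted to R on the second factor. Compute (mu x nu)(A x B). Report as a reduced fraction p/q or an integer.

For a measurable rectangle A x B, the product measure satisfies
  (mu x nu)(A x B) = mu(A) * nu(B).
  mu(A) = 2.
  nu(B) = 5.
  (mu x nu)(A x B) = 2 * 5 = 10.

10


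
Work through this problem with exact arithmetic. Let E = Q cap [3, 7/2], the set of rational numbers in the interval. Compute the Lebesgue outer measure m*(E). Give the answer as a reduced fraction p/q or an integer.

The set Q cap [3, 7/2] is countable (a subset of the countable set Q). Lebesgue outer measure of any countable set is 0: each singleton {q} has m*({q}) = 0, and by countable subadditivity m*(union_k {q_k}) <= sum_k m*({q_k}) = sum_k 0 = 0. The reverse inequality m*(E) >= 0 is automatic. So m*(Q cap [3, 7/2]) = 0.

0


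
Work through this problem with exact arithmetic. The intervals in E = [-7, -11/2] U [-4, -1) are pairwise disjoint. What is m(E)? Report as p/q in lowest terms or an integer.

For pairwise disjoint intervals, m(union_i I_i) = sum_i m(I_i),
and m is invariant under swapping open/closed endpoints (single points have measure 0).
So m(E) = sum_i (b_i - a_i).
  I_1 has length -11/2 - (-7) = 3/2.
  I_2 has length -1 - (-4) = 3.
Summing:
  m(E) = 3/2 + 3 = 9/2.

9/2


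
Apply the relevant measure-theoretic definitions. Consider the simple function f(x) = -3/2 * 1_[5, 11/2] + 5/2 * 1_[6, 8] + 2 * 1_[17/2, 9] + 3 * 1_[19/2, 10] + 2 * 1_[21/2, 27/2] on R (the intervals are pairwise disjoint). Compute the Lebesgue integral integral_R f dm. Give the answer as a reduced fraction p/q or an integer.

For a simple function f = sum_i c_i * 1_{A_i} with disjoint A_i,
  integral f dm = sum_i c_i * m(A_i).
Lengths of the A_i:
  m(A_1) = 11/2 - 5 = 1/2.
  m(A_2) = 8 - 6 = 2.
  m(A_3) = 9 - 17/2 = 1/2.
  m(A_4) = 10 - 19/2 = 1/2.
  m(A_5) = 27/2 - 21/2 = 3.
Contributions c_i * m(A_i):
  (-3/2) * (1/2) = -3/4.
  (5/2) * (2) = 5.
  (2) * (1/2) = 1.
  (3) * (1/2) = 3/2.
  (2) * (3) = 6.
Total: -3/4 + 5 + 1 + 3/2 + 6 = 51/4.

51/4


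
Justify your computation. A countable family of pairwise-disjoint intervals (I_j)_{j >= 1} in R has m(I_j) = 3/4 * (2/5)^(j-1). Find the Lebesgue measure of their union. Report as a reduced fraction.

By countable additivity of the Lebesgue measure on pairwise disjoint measurable sets,
  m(union_{j >= 1} I_j) = sum_{j >= 1} m(I_j) = sum_{j >= 1} a * r^(j-1),
  with a = 3/4 and r = 2/5.
Since 0 < r = 2/5 < 1, the geometric series converges:
  sum_{j >= 1} a * r^(j-1) = a / (1 - r).
  = 3/4 / (1 - 2/5)
  = 3/4 / (3/5)
  = 5/4.

5/4


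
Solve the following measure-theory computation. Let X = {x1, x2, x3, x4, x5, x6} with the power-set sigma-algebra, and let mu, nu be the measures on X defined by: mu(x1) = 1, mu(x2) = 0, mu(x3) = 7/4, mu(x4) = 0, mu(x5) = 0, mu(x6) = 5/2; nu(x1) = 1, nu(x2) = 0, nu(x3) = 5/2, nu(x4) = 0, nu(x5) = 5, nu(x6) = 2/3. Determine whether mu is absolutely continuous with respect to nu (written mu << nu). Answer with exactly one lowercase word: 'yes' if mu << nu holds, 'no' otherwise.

mu << nu means: every nu-null measurable set is also mu-null; equivalently, for every atom x, if nu({x}) = 0 then mu({x}) = 0.
Checking each atom:
  x1: nu = 1 > 0 -> no constraint.
  x2: nu = 0, mu = 0 -> consistent with mu << nu.
  x3: nu = 5/2 > 0 -> no constraint.
  x4: nu = 0, mu = 0 -> consistent with mu << nu.
  x5: nu = 5 > 0 -> no constraint.
  x6: nu = 2/3 > 0 -> no constraint.
No atom violates the condition. Therefore mu << nu.

yes


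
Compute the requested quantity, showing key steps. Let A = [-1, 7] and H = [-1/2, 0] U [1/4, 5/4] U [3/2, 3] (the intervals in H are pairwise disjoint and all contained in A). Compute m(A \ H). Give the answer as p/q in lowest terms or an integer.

The ambient interval has length m(A) = 7 - (-1) = 8.
Since the holes are disjoint and sit inside A, by finite additivity
  m(H) = sum_i (b_i - a_i), and m(A \ H) = m(A) - m(H).
Computing the hole measures:
  m(H_1) = 0 - (-1/2) = 1/2.
  m(H_2) = 5/4 - 1/4 = 1.
  m(H_3) = 3 - 3/2 = 3/2.
Summed: m(H) = 1/2 + 1 + 3/2 = 3.
So m(A \ H) = 8 - 3 = 5.

5


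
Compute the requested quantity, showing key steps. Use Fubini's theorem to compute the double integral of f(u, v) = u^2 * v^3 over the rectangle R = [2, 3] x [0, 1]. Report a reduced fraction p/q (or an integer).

f(u, v) is a tensor product of a function of u and a function of v, and both factors are bounded continuous (hence Lebesgue integrable) on the rectangle, so Fubini's theorem applies:
  integral_R f d(m x m) = (integral_a1^b1 u^2 du) * (integral_a2^b2 v^3 dv).
Inner integral in u: integral_{2}^{3} u^2 du = (3^3 - 2^3)/3
  = 19/3.
Inner integral in v: integral_{0}^{1} v^3 dv = (1^4 - 0^4)/4
  = 1/4.
Product: (19/3) * (1/4) = 19/12.

19/12


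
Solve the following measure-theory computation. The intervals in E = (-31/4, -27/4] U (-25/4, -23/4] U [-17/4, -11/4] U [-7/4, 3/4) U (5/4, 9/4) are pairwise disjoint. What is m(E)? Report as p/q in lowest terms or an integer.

For pairwise disjoint intervals, m(union_i I_i) = sum_i m(I_i),
and m is invariant under swapping open/closed endpoints (single points have measure 0).
So m(E) = sum_i (b_i - a_i).
  I_1 has length -27/4 - (-31/4) = 1.
  I_2 has length -23/4 - (-25/4) = 1/2.
  I_3 has length -11/4 - (-17/4) = 3/2.
  I_4 has length 3/4 - (-7/4) = 5/2.
  I_5 has length 9/4 - 5/4 = 1.
Summing:
  m(E) = 1 + 1/2 + 3/2 + 5/2 + 1 = 13/2.

13/2


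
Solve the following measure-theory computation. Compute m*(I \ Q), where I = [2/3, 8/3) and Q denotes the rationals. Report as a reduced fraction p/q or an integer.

The interval I = [2/3, 8/3) has m(I) = 8/3 - 2/3 = 2 (endpoints are measure-zero, so open/closed/half-open agree). Write I = (I cap Q) u (I \ Q). The rationals in I are countable, so m*(I cap Q) = 0 (cover each rational by intervals whose total length is arbitrarily small). By countable subadditivity m*(I) <= m*(I cap Q) + m*(I \ Q), hence m*(I \ Q) >= m(I) = 2. The reverse inequality m*(I \ Q) <= m*(I) = 2 is trivial since (I \ Q) is a subset of I. Therefore m*(I \ Q) = 2.

2


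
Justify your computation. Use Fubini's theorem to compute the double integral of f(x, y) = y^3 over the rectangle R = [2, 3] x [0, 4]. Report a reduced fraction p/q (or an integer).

f(x, y) is a tensor product of a function of x and a function of y, and both factors are bounded continuous (hence Lebesgue integrable) on the rectangle, so Fubini's theorem applies:
  integral_R f d(m x m) = (integral_a1^b1 1 dx) * (integral_a2^b2 y^3 dy).
Inner integral in x: integral_{2}^{3} 1 dx = (3^1 - 2^1)/1
  = 1.
Inner integral in y: integral_{0}^{4} y^3 dy = (4^4 - 0^4)/4
  = 64.
Product: (1) * (64) = 64.

64


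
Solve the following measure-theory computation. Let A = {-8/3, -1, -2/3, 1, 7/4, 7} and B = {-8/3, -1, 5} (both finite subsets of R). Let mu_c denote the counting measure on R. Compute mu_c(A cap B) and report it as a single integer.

Counting measure on a finite set equals cardinality. mu_c(A cap B) = |A cap B| (elements appearing in both).
Enumerating the elements of A that also lie in B gives 2 element(s).
So mu_c(A cap B) = 2.

2


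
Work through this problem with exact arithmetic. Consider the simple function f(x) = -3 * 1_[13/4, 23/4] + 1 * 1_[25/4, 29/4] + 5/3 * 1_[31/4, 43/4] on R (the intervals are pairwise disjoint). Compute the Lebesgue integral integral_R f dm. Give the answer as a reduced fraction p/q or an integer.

For a simple function f = sum_i c_i * 1_{A_i} with disjoint A_i,
  integral f dm = sum_i c_i * m(A_i).
Lengths of the A_i:
  m(A_1) = 23/4 - 13/4 = 5/2.
  m(A_2) = 29/4 - 25/4 = 1.
  m(A_3) = 43/4 - 31/4 = 3.
Contributions c_i * m(A_i):
  (-3) * (5/2) = -15/2.
  (1) * (1) = 1.
  (5/3) * (3) = 5.
Total: -15/2 + 1 + 5 = -3/2.

-3/2


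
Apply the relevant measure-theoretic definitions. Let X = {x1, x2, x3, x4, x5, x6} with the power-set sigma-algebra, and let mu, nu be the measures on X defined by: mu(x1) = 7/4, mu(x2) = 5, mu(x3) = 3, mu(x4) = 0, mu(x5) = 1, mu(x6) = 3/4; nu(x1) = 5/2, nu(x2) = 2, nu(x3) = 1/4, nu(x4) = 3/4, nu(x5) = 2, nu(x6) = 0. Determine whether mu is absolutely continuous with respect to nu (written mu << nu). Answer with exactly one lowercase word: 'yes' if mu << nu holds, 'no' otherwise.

mu << nu means: every nu-null measurable set is also mu-null; equivalently, for every atom x, if nu({x}) = 0 then mu({x}) = 0.
Checking each atom:
  x1: nu = 5/2 > 0 -> no constraint.
  x2: nu = 2 > 0 -> no constraint.
  x3: nu = 1/4 > 0 -> no constraint.
  x4: nu = 3/4 > 0 -> no constraint.
  x5: nu = 2 > 0 -> no constraint.
  x6: nu = 0, mu = 3/4 > 0 -> violates mu << nu.
The atom(s) x6 violate the condition (nu = 0 but mu > 0). Therefore mu is NOT absolutely continuous w.r.t. nu.

no


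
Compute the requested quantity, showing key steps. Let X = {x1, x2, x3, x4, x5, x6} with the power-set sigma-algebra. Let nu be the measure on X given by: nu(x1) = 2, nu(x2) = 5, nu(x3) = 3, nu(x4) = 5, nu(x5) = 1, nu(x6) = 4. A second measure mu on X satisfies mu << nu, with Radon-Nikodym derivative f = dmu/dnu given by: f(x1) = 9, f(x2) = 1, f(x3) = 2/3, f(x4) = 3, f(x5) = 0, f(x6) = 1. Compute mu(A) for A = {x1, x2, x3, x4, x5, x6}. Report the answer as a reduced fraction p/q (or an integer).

By the defining property of the Radon-Nikodym derivative, for every measurable set A,
  mu(A) = integral_A f dnu.
Since nu is a discrete measure concentrated on the atoms of X, the integral over A reduces to the sum
  mu(A) = sum_{x in A} f(x) * nu({x}).
Computing each term:
  x1: f(x1) * nu(x1) = 9 * 2 = 18.
  x2: f(x2) * nu(x2) = 1 * 5 = 5.
  x3: f(x3) * nu(x3) = 2/3 * 3 = 2.
  x4: f(x4) * nu(x4) = 3 * 5 = 15.
  x5: f(x5) * nu(x5) = 0 * 1 = 0.
  x6: f(x6) * nu(x6) = 1 * 4 = 4.
Summing: mu(A) = 18 + 5 + 2 + 15 + 0 + 4 = 44.

44


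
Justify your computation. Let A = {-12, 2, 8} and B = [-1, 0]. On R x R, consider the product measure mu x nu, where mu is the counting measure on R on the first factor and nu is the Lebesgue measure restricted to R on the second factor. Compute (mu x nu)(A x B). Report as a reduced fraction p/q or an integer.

For a measurable rectangle A x B, the product measure satisfies
  (mu x nu)(A x B) = mu(A) * nu(B).
  mu(A) = 3.
  nu(B) = 1.
  (mu x nu)(A x B) = 3 * 1 = 3.

3


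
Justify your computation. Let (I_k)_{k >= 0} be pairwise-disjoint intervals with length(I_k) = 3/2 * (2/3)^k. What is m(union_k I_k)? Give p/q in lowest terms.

By countable additivity of the Lebesgue measure on pairwise disjoint measurable sets,
  m(union_{k >= 0} I_k) = sum_{k >= 0} m(I_k) = sum_{k >= 0} a * r^k,
  with a = 3/2 and r = 2/3.
Since 0 < r = 2/3 < 1, the geometric series converges:
  sum_{k >= 0} a * r^k = a / (1 - r).
  = 3/2 / (1 - 2/3)
  = 3/2 / (1/3)
  = 9/2.

9/2


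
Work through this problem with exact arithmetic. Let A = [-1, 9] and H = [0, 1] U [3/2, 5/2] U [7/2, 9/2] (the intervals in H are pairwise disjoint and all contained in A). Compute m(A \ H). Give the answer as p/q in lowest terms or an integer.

The ambient interval has length m(A) = 9 - (-1) = 10.
Since the holes are disjoint and sit inside A, by finite additivity
  m(H) = sum_i (b_i - a_i), and m(A \ H) = m(A) - m(H).
Computing the hole measures:
  m(H_1) = 1 - 0 = 1.
  m(H_2) = 5/2 - 3/2 = 1.
  m(H_3) = 9/2 - 7/2 = 1.
Summed: m(H) = 1 + 1 + 1 = 3.
So m(A \ H) = 10 - 3 = 7.

7


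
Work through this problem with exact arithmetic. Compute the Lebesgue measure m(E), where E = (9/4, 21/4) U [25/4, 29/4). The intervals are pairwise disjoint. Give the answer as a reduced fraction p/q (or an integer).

For pairwise disjoint intervals, m(union_i I_i) = sum_i m(I_i),
and m is invariant under swapping open/closed endpoints (single points have measure 0).
So m(E) = sum_i (b_i - a_i).
  I_1 has length 21/4 - 9/4 = 3.
  I_2 has length 29/4 - 25/4 = 1.
Summing:
  m(E) = 3 + 1 = 4.

4


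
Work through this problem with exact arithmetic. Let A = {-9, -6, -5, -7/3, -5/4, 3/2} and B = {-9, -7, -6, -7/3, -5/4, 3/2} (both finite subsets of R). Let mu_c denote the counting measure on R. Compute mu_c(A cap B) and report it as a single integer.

Counting measure on a finite set equals cardinality. mu_c(A cap B) = |A cap B| (elements appearing in both).
Enumerating the elements of A that also lie in B gives 5 element(s).
So mu_c(A cap B) = 5.

5


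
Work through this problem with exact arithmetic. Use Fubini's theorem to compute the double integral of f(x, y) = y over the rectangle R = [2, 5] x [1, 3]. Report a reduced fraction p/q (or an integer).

f(x, y) is a tensor product of a function of x and a function of y, and both factors are bounded continuous (hence Lebesgue integrable) on the rectangle, so Fubini's theorem applies:
  integral_R f d(m x m) = (integral_a1^b1 1 dx) * (integral_a2^b2 y dy).
Inner integral in x: integral_{2}^{5} 1 dx = (5^1 - 2^1)/1
  = 3.
Inner integral in y: integral_{1}^{3} y dy = (3^2 - 1^2)/2
  = 4.
Product: (3) * (4) = 12.

12


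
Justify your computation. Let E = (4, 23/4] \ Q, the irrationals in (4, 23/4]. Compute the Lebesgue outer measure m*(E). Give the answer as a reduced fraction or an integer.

The interval I = (4, 23/4] has m(I) = 23/4 - 4 = 7/4 (endpoints are measure-zero, so open/closed/half-open agree). Write I = (I cap Q) u (I \ Q). The rationals in I are countable, so m*(I cap Q) = 0 (cover each rational by intervals whose total length is arbitrarily small). By countable subadditivity m*(I) <= m*(I cap Q) + m*(I \ Q), hence m*(I \ Q) >= m(I) = 7/4. The reverse inequality m*(I \ Q) <= m*(I) = 7/4 is trivial since (I \ Q) is a subset of I. Therefore m*(I \ Q) = 7/4.

7/4


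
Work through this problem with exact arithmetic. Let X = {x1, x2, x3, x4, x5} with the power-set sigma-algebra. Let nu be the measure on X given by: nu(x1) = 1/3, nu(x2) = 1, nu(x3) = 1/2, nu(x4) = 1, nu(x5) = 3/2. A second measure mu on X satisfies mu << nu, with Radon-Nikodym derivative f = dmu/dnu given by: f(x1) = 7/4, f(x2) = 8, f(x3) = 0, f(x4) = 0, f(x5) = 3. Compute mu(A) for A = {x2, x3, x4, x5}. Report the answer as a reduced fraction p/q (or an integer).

By the defining property of the Radon-Nikodym derivative, for every measurable set A,
  mu(A) = integral_A f dnu.
Since nu is a discrete measure concentrated on the atoms of X, the integral over A reduces to the sum
  mu(A) = sum_{x in A} f(x) * nu({x}).
Computing each term:
  x2: f(x2) * nu(x2) = 8 * 1 = 8.
  x3: f(x3) * nu(x3) = 0 * 1/2 = 0.
  x4: f(x4) * nu(x4) = 0 * 1 = 0.
  x5: f(x5) * nu(x5) = 3 * 3/2 = 9/2.
Summing: mu(A) = 8 + 0 + 0 + 9/2 = 25/2.

25/2


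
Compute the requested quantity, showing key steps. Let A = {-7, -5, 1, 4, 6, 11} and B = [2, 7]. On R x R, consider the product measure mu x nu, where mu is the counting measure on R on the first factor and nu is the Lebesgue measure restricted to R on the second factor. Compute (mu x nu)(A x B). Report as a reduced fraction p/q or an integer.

For a measurable rectangle A x B, the product measure satisfies
  (mu x nu)(A x B) = mu(A) * nu(B).
  mu(A) = 6.
  nu(B) = 5.
  (mu x nu)(A x B) = 6 * 5 = 30.

30


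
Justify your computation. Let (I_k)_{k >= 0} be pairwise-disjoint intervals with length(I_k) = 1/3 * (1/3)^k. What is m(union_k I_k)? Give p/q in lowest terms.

By countable additivity of the Lebesgue measure on pairwise disjoint measurable sets,
  m(union_{k >= 0} I_k) = sum_{k >= 0} m(I_k) = sum_{k >= 0} a * r^k,
  with a = 1/3 and r = 1/3.
Since 0 < r = 1/3 < 1, the geometric series converges:
  sum_{k >= 0} a * r^k = a / (1 - r).
  = 1/3 / (1 - 1/3)
  = 1/3 / (2/3)
  = 1/2.

1/2


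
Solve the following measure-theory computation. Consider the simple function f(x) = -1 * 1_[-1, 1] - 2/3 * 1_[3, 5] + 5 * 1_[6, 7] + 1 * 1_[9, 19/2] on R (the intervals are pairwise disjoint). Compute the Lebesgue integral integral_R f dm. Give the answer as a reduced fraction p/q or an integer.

For a simple function f = sum_i c_i * 1_{A_i} with disjoint A_i,
  integral f dm = sum_i c_i * m(A_i).
Lengths of the A_i:
  m(A_1) = 1 - (-1) = 2.
  m(A_2) = 5 - 3 = 2.
  m(A_3) = 7 - 6 = 1.
  m(A_4) = 19/2 - 9 = 1/2.
Contributions c_i * m(A_i):
  (-1) * (2) = -2.
  (-2/3) * (2) = -4/3.
  (5) * (1) = 5.
  (1) * (1/2) = 1/2.
Total: -2 - 4/3 + 5 + 1/2 = 13/6.

13/6


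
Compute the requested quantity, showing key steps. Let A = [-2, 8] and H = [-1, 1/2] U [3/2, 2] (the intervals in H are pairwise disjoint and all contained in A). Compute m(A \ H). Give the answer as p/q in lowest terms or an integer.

The ambient interval has length m(A) = 8 - (-2) = 10.
Since the holes are disjoint and sit inside A, by finite additivity
  m(H) = sum_i (b_i - a_i), and m(A \ H) = m(A) - m(H).
Computing the hole measures:
  m(H_1) = 1/2 - (-1) = 3/2.
  m(H_2) = 2 - 3/2 = 1/2.
Summed: m(H) = 3/2 + 1/2 = 2.
So m(A \ H) = 10 - 2 = 8.

8


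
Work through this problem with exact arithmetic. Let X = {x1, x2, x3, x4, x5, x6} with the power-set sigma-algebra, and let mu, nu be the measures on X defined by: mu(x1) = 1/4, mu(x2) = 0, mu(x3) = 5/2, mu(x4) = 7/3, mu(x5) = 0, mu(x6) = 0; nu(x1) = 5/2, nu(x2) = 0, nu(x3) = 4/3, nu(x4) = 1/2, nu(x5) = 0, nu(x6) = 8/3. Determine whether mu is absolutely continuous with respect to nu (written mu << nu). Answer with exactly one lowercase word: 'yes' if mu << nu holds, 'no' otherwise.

mu << nu means: every nu-null measurable set is also mu-null; equivalently, for every atom x, if nu({x}) = 0 then mu({x}) = 0.
Checking each atom:
  x1: nu = 5/2 > 0 -> no constraint.
  x2: nu = 0, mu = 0 -> consistent with mu << nu.
  x3: nu = 4/3 > 0 -> no constraint.
  x4: nu = 1/2 > 0 -> no constraint.
  x5: nu = 0, mu = 0 -> consistent with mu << nu.
  x6: nu = 8/3 > 0 -> no constraint.
No atom violates the condition. Therefore mu << nu.

yes


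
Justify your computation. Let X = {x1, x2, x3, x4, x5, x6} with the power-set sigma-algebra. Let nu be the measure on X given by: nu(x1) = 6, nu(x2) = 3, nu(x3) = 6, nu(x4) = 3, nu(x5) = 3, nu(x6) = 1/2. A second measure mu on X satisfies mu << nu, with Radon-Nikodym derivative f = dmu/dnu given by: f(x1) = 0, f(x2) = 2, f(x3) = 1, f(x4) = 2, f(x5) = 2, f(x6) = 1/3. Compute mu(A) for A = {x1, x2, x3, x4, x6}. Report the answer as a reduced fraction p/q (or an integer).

By the defining property of the Radon-Nikodym derivative, for every measurable set A,
  mu(A) = integral_A f dnu.
Since nu is a discrete measure concentrated on the atoms of X, the integral over A reduces to the sum
  mu(A) = sum_{x in A} f(x) * nu({x}).
Computing each term:
  x1: f(x1) * nu(x1) = 0 * 6 = 0.
  x2: f(x2) * nu(x2) = 2 * 3 = 6.
  x3: f(x3) * nu(x3) = 1 * 6 = 6.
  x4: f(x4) * nu(x4) = 2 * 3 = 6.
  x6: f(x6) * nu(x6) = 1/3 * 1/2 = 1/6.
Summing: mu(A) = 0 + 6 + 6 + 6 + 1/6 = 109/6.

109/6


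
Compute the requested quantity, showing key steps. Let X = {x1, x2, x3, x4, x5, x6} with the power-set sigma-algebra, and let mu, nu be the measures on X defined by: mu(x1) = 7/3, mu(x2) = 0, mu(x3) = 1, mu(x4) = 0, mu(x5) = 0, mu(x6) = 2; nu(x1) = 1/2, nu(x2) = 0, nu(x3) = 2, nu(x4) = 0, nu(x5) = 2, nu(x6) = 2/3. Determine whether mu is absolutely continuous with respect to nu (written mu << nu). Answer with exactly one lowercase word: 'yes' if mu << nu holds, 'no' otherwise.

mu << nu means: every nu-null measurable set is also mu-null; equivalently, for every atom x, if nu({x}) = 0 then mu({x}) = 0.
Checking each atom:
  x1: nu = 1/2 > 0 -> no constraint.
  x2: nu = 0, mu = 0 -> consistent with mu << nu.
  x3: nu = 2 > 0 -> no constraint.
  x4: nu = 0, mu = 0 -> consistent with mu << nu.
  x5: nu = 2 > 0 -> no constraint.
  x6: nu = 2/3 > 0 -> no constraint.
No atom violates the condition. Therefore mu << nu.

yes


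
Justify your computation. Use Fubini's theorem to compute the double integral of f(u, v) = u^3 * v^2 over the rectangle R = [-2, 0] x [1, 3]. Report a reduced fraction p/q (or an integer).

f(u, v) is a tensor product of a function of u and a function of v, and both factors are bounded continuous (hence Lebesgue integrable) on the rectangle, so Fubini's theorem applies:
  integral_R f d(m x m) = (integral_a1^b1 u^3 du) * (integral_a2^b2 v^2 dv).
Inner integral in u: integral_{-2}^{0} u^3 du = (0^4 - (-2)^4)/4
  = -4.
Inner integral in v: integral_{1}^{3} v^2 dv = (3^3 - 1^3)/3
  = 26/3.
Product: (-4) * (26/3) = -104/3.

-104/3


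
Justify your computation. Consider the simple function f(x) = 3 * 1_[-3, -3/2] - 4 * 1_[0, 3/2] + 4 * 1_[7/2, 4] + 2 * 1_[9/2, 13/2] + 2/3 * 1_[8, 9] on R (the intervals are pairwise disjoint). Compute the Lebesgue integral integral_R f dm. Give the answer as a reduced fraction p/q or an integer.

For a simple function f = sum_i c_i * 1_{A_i} with disjoint A_i,
  integral f dm = sum_i c_i * m(A_i).
Lengths of the A_i:
  m(A_1) = -3/2 - (-3) = 3/2.
  m(A_2) = 3/2 - 0 = 3/2.
  m(A_3) = 4 - 7/2 = 1/2.
  m(A_4) = 13/2 - 9/2 = 2.
  m(A_5) = 9 - 8 = 1.
Contributions c_i * m(A_i):
  (3) * (3/2) = 9/2.
  (-4) * (3/2) = -6.
  (4) * (1/2) = 2.
  (2) * (2) = 4.
  (2/3) * (1) = 2/3.
Total: 9/2 - 6 + 2 + 4 + 2/3 = 31/6.

31/6


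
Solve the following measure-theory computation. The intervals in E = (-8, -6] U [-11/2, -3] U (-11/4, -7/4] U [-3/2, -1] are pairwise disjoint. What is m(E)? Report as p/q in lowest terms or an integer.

For pairwise disjoint intervals, m(union_i I_i) = sum_i m(I_i),
and m is invariant under swapping open/closed endpoints (single points have measure 0).
So m(E) = sum_i (b_i - a_i).
  I_1 has length -6 - (-8) = 2.
  I_2 has length -3 - (-11/2) = 5/2.
  I_3 has length -7/4 - (-11/4) = 1.
  I_4 has length -1 - (-3/2) = 1/2.
Summing:
  m(E) = 2 + 5/2 + 1 + 1/2 = 6.

6


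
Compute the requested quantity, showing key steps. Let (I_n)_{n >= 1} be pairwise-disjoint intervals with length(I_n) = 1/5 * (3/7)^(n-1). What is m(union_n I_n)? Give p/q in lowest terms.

By countable additivity of the Lebesgue measure on pairwise disjoint measurable sets,
  m(union_{n >= 1} I_n) = sum_{n >= 1} m(I_n) = sum_{n >= 1} a * r^(n-1),
  with a = 1/5 and r = 3/7.
Since 0 < r = 3/7 < 1, the geometric series converges:
  sum_{n >= 1} a * r^(n-1) = a / (1 - r).
  = 1/5 / (1 - 3/7)
  = 1/5 / (4/7)
  = 7/20.

7/20


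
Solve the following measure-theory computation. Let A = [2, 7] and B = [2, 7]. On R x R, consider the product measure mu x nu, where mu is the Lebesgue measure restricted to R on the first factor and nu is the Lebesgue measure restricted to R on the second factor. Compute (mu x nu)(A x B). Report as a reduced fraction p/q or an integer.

For a measurable rectangle A x B, the product measure satisfies
  (mu x nu)(A x B) = mu(A) * nu(B).
  mu(A) = 5.
  nu(B) = 5.
  (mu x nu)(A x B) = 5 * 5 = 25.

25


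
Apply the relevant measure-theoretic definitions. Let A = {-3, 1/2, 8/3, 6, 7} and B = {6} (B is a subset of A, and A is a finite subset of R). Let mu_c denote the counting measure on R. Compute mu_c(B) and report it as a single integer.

Counting measure assigns mu_c(E) = |E| (number of elements) when E is finite.
B has 1 element(s), so mu_c(B) = 1.

1


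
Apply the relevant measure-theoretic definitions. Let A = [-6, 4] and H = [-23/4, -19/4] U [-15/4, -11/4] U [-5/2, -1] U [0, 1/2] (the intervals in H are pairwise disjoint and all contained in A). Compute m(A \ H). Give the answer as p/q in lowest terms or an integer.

The ambient interval has length m(A) = 4 - (-6) = 10.
Since the holes are disjoint and sit inside A, by finite additivity
  m(H) = sum_i (b_i - a_i), and m(A \ H) = m(A) - m(H).
Computing the hole measures:
  m(H_1) = -19/4 - (-23/4) = 1.
  m(H_2) = -11/4 - (-15/4) = 1.
  m(H_3) = -1 - (-5/2) = 3/2.
  m(H_4) = 1/2 - 0 = 1/2.
Summed: m(H) = 1 + 1 + 3/2 + 1/2 = 4.
So m(A \ H) = 10 - 4 = 6.

6


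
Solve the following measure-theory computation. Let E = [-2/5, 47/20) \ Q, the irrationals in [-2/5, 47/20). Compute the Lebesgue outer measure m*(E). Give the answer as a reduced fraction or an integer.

The interval I = [-2/5, 47/20) has m(I) = 47/20 - (-2/5) = 11/4 (endpoints are measure-zero, so open/closed/half-open agree). Write I = (I cap Q) u (I \ Q). The rationals in I are countable, so m*(I cap Q) = 0 (cover each rational by intervals whose total length is arbitrarily small). By countable subadditivity m*(I) <= m*(I cap Q) + m*(I \ Q), hence m*(I \ Q) >= m(I) = 11/4. The reverse inequality m*(I \ Q) <= m*(I) = 11/4 is trivial since (I \ Q) is a subset of I. Therefore m*(I \ Q) = 11/4.

11/4


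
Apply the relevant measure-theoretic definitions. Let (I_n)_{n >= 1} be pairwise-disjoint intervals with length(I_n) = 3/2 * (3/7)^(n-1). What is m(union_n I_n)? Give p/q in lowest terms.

By countable additivity of the Lebesgue measure on pairwise disjoint measurable sets,
  m(union_{n >= 1} I_n) = sum_{n >= 1} m(I_n) = sum_{n >= 1} a * r^(n-1),
  with a = 3/2 and r = 3/7.
Since 0 < r = 3/7 < 1, the geometric series converges:
  sum_{n >= 1} a * r^(n-1) = a / (1 - r).
  = 3/2 / (1 - 3/7)
  = 3/2 / (4/7)
  = 21/8.

21/8


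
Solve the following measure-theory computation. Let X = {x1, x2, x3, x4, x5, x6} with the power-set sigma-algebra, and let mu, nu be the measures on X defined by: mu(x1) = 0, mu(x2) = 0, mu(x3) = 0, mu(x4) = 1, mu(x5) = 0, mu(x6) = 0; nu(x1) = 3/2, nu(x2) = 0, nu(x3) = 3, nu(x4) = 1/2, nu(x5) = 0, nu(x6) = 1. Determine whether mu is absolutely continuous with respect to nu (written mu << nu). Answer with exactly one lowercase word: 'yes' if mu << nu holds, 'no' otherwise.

mu << nu means: every nu-null measurable set is also mu-null; equivalently, for every atom x, if nu({x}) = 0 then mu({x}) = 0.
Checking each atom:
  x1: nu = 3/2 > 0 -> no constraint.
  x2: nu = 0, mu = 0 -> consistent with mu << nu.
  x3: nu = 3 > 0 -> no constraint.
  x4: nu = 1/2 > 0 -> no constraint.
  x5: nu = 0, mu = 0 -> consistent with mu << nu.
  x6: nu = 1 > 0 -> no constraint.
No atom violates the condition. Therefore mu << nu.

yes


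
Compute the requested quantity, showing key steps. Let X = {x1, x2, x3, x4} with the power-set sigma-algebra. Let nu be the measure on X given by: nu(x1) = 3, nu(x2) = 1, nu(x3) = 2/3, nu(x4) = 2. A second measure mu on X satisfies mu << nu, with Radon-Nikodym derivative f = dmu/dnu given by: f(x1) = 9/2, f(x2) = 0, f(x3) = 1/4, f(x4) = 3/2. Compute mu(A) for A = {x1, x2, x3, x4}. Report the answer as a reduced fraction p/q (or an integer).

By the defining property of the Radon-Nikodym derivative, for every measurable set A,
  mu(A) = integral_A f dnu.
Since nu is a discrete measure concentrated on the atoms of X, the integral over A reduces to the sum
  mu(A) = sum_{x in A} f(x) * nu({x}).
Computing each term:
  x1: f(x1) * nu(x1) = 9/2 * 3 = 27/2.
  x2: f(x2) * nu(x2) = 0 * 1 = 0.
  x3: f(x3) * nu(x3) = 1/4 * 2/3 = 1/6.
  x4: f(x4) * nu(x4) = 3/2 * 2 = 3.
Summing: mu(A) = 27/2 + 0 + 1/6 + 3 = 50/3.

50/3


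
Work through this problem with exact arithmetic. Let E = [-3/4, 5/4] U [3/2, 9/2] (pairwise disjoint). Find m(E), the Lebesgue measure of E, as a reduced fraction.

For pairwise disjoint intervals, m(union_i I_i) = sum_i m(I_i),
and m is invariant under swapping open/closed endpoints (single points have measure 0).
So m(E) = sum_i (b_i - a_i).
  I_1 has length 5/4 - (-3/4) = 2.
  I_2 has length 9/2 - 3/2 = 3.
Summing:
  m(E) = 2 + 3 = 5.

5


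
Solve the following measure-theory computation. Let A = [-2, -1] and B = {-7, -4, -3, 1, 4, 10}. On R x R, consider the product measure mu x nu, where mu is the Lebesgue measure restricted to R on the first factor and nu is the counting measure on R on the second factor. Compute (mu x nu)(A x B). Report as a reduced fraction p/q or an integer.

For a measurable rectangle A x B, the product measure satisfies
  (mu x nu)(A x B) = mu(A) * nu(B).
  mu(A) = 1.
  nu(B) = 6.
  (mu x nu)(A x B) = 1 * 6 = 6.

6


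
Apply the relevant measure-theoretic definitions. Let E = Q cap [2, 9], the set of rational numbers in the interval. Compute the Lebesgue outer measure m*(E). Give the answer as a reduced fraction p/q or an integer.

The set Q cap [2, 9] is countable (a subset of the countable set Q). Lebesgue outer measure of any countable set is 0: each singleton {q} has m*({q}) = 0, and by countable subadditivity m*(union_k {q_k}) <= sum_k m*({q_k}) = sum_k 0 = 0. The reverse inequality m*(E) >= 0 is automatic. So m*(Q cap [2, 9]) = 0.

0


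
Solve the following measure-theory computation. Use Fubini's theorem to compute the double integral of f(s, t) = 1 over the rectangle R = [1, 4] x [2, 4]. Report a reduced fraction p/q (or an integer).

f(s, t) is a tensor product of a function of s and a function of t, and both factors are bounded continuous (hence Lebesgue integrable) on the rectangle, so Fubini's theorem applies:
  integral_R f d(m x m) = (integral_a1^b1 1 ds) * (integral_a2^b2 1 dt).
Inner integral in s: integral_{1}^{4} 1 ds = (4^1 - 1^1)/1
  = 3.
Inner integral in t: integral_{2}^{4} 1 dt = (4^1 - 2^1)/1
  = 2.
Product: (3) * (2) = 6.

6


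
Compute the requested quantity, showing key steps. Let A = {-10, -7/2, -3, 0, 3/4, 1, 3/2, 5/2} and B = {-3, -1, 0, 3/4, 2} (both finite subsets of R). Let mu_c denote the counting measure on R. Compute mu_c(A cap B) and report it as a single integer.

Counting measure on a finite set equals cardinality. mu_c(A cap B) = |A cap B| (elements appearing in both).
Enumerating the elements of A that also lie in B gives 3 element(s).
So mu_c(A cap B) = 3.

3


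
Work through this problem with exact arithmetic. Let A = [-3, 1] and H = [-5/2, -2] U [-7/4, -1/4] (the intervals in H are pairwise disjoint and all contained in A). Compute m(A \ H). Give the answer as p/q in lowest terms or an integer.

The ambient interval has length m(A) = 1 - (-3) = 4.
Since the holes are disjoint and sit inside A, by finite additivity
  m(H) = sum_i (b_i - a_i), and m(A \ H) = m(A) - m(H).
Computing the hole measures:
  m(H_1) = -2 - (-5/2) = 1/2.
  m(H_2) = -1/4 - (-7/4) = 3/2.
Summed: m(H) = 1/2 + 3/2 = 2.
So m(A \ H) = 4 - 2 = 2.

2
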